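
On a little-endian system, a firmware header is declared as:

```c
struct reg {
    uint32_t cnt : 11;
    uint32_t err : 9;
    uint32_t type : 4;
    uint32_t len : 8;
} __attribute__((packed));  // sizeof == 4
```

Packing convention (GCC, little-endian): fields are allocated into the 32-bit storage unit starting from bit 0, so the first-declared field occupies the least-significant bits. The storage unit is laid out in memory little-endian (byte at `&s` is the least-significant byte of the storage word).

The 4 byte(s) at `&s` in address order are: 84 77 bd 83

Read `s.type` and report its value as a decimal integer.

11

[0]=0x84 [1]=0x77 [2]=0xbd [3]=0x83 (little-endian) → word 0x83bd7784
cnt [0+:11] = (word>>0) & 0x7ff = 1924
err [11+:9] = (word>>11) & 0x1ff = 430
type [20+:4] = (word>>20) & 0xf = 11  ←
len [24+:8] = (word>>24) & 0xff = 131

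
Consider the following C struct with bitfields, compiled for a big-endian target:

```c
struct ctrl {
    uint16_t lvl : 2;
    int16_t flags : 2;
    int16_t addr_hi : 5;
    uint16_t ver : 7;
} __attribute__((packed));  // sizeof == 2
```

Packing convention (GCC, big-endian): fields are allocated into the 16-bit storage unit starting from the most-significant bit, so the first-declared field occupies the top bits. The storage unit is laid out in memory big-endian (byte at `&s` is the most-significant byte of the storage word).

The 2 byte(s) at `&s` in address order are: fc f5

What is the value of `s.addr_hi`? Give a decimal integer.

-7

[0]=0xfc [1]=0xf5 (big-endian) → word 0xfcf5
lvl [14+:2] = (word>>14) & 0x3 = 3
flags [12+:2] = (word>>12) & 0x3 = 3
addr_hi [7+:5] = (word>>7) & 0x1f = 25  ←
ver [0+:7] = (word>>0) & 0x7f = 117
addr_hi signed 5b, MSB=1: 25 - 32 = -7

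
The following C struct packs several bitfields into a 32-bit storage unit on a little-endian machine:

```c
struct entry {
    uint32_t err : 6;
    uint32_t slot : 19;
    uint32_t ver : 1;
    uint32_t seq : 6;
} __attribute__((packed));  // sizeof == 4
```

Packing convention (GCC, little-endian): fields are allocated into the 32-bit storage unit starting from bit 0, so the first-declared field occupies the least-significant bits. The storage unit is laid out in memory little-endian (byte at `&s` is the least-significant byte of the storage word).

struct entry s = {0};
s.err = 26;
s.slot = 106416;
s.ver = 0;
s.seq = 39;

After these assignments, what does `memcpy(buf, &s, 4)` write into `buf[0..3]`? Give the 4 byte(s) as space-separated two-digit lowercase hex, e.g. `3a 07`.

err (6b) val=26 bits=0x1a at bit 0: 0x0000001a
slot (19b) val=106416 bits=0x19fb0 at bit 6: 0x0067ec1a
ver (1b) val=0 bits=0x0 at bit 25: 0x0067ec1a
seq (6b) val=39 bits=0x27 at bit 26: 0x9c67ec1a
word = 0x9c67ec1a → little-endian bytes:
  [0]=0x1a  [1]=0xec  [2]=0x67  [3]=0x9c

1a ec 67 9c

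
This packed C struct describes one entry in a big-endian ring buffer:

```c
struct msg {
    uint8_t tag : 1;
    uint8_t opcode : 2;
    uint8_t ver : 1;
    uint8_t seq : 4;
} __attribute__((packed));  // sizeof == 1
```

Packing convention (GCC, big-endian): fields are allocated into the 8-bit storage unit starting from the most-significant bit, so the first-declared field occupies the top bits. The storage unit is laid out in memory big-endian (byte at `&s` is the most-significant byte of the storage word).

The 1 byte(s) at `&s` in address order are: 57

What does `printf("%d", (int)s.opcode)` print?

2

[0]=0x57 (big-endian) → word 0x57
tag:1 @ bit 7 → (0x57>>7)&0x1 = 0x0
opcode:2 @ bit 5 → (0x57>>5)&0x3 = 0x2  ←
ver:1 @ bit 4 → (0x57>>4)&0x1 = 0x1
seq:4 @ bit 0 → (0x57>>0)&0xf = 0x7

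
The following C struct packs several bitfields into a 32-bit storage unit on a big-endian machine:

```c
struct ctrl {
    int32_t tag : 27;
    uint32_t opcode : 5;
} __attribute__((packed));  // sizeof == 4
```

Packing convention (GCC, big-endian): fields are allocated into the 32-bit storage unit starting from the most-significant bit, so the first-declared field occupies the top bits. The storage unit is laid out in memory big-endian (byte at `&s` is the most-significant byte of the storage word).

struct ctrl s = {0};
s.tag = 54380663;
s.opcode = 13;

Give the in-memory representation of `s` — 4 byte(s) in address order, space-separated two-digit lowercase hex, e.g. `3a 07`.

tag (27b) val=54380663 bits=0x33dc877 at bit 5: 0x67b90ee0
opcode (5b) val=13 bits=0xd at bit 0: 0x67b90eed
word = 0x67b90eed → big-endian bytes:
  [0]=0x67  [1]=0xb9  [2]=0x0e  [3]=0xed

67 b9 0e ed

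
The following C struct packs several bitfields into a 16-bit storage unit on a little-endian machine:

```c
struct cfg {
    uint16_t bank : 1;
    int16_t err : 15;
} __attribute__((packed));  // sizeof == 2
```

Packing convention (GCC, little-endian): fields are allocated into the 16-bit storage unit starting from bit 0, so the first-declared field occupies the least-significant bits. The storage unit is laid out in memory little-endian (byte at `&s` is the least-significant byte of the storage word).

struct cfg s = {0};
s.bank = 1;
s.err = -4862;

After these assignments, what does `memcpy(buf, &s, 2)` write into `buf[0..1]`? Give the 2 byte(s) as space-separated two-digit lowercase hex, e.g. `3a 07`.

[0+:1] bank=1 & 0x1 = 0x1; word=0x0001
[1+:15] err=-4862 & 0x7fff = 0x6d02; word=0xda05
word = 0xda05 → little-endian bytes:
  [0]=0x05  [1]=0xda

05 da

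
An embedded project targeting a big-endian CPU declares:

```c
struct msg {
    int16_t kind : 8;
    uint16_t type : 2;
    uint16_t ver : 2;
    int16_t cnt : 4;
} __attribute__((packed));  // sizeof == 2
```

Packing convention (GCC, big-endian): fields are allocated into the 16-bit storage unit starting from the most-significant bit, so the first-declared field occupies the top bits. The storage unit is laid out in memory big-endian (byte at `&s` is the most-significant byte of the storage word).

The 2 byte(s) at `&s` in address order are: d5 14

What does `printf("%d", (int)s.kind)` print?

-43

[0]=0xd5 [1]=0x14 (big-endian) → word 0xd514
kind:8 @ bit 8 → (0xd514>>8)&0xff = 0xd5  ←
type:2 @ bit 6 → (0xd514>>6)&0x3 = 0x0
ver:2 @ bit 4 → (0xd514>>4)&0x3 = 0x1
cnt:4 @ bit 0 → (0xd514>>0)&0xf = 0x4
kind signed 8b, MSB=1: 213 - 256 = -43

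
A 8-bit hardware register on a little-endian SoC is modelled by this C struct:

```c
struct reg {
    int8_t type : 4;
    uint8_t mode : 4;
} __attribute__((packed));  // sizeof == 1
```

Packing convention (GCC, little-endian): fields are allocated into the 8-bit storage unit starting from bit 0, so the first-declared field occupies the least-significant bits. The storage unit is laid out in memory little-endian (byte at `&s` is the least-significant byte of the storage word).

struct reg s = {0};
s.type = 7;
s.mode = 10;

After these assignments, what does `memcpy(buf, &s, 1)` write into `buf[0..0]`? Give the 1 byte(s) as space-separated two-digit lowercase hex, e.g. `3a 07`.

type (4b) val=7 bits=0x7 at bit 0: 0x07
mode (4b) val=10 bits=0xa at bit 4: 0xa7
word = 0xa7 → little-endian bytes:
  [0]=0xa7

a7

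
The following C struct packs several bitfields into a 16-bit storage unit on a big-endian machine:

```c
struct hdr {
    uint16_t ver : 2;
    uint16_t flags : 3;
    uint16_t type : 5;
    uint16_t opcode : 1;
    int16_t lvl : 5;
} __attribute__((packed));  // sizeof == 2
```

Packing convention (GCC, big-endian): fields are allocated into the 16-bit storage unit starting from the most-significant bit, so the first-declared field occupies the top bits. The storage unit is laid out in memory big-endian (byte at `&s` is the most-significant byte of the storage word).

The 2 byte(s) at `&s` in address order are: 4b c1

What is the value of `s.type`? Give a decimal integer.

[0]=0x4b [1]=0xc1 (big-endian) → word 0x4bc1
ver [14+:2] = (word>>14) & 0x3 = 1
flags [11+:3] = (word>>11) & 0x7 = 1
type [6+:5] = (word>>6) & 0x1f = 15  ←
opcode [5+:1] = (word>>5) & 0x1 = 0
lvl [0+:5] = (word>>0) & 0x1f = 1

15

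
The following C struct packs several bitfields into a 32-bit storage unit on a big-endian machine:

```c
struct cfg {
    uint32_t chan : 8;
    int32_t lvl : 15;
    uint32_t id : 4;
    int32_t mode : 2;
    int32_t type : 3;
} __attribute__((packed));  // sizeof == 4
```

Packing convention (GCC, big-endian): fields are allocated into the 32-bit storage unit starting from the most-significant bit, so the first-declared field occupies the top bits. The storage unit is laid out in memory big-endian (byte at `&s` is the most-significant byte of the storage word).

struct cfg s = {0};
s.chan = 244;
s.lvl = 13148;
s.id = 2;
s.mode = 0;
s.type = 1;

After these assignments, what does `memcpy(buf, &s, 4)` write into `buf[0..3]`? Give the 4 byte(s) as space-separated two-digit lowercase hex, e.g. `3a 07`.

chan:8 = 244 → 0xf4 << 24 → word 0xf4000000
lvl:15 = 13148 → 0x335c << 9 → word 0xf466b800
id:4 = 2 → 0x2 << 5 → word 0xf466b840
mode:2 = 0 → 0x0 << 3 → word 0xf466b840
type:3 = 1 → 0x1 << 0 → word 0xf466b841
word = 0xf466b841 → big-endian bytes:
  [0]=0xf4  [1]=0x66  [2]=0xb8  [3]=0x41

f4 66 b8 41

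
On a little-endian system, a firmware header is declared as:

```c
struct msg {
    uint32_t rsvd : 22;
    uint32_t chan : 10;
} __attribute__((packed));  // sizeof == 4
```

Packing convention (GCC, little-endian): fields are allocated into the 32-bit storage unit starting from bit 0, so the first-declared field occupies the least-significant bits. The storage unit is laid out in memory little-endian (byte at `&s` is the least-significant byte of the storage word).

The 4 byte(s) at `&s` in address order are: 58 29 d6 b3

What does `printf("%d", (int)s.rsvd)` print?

[0]=0x58 [1]=0x29 [2]=0xd6 [3]=0xb3 (little-endian) → word 0xb3d62958
rsvd:22 @ bit 0 → (0xb3d62958>>0)&0x3fffff = 0x162958  ←
chan:10 @ bit 22 → (0xb3d62958>>22)&0x3ff = 0x2cf

1452376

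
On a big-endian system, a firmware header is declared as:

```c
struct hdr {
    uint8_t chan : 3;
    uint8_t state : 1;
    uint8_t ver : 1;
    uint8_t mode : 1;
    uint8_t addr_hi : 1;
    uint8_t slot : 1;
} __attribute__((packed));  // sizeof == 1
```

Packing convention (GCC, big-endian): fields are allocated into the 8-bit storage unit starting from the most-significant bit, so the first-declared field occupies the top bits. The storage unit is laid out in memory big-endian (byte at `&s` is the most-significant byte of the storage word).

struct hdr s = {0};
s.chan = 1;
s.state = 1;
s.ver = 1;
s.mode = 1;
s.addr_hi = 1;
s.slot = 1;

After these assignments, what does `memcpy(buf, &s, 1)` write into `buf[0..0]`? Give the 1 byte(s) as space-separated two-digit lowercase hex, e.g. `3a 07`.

3f

chan (3b) val=1 bits=0x1 at bit 5: 0x20
state (1b) val=1 bits=0x1 at bit 4: 0x30
ver (1b) val=1 bits=0x1 at bit 3: 0x38
mode (1b) val=1 bits=0x1 at bit 2: 0x3c
addr_hi (1b) val=1 bits=0x1 at bit 1: 0x3e
slot (1b) val=1 bits=0x1 at bit 0: 0x3f
word = 0x3f → big-endian bytes:
  [0]=0x3f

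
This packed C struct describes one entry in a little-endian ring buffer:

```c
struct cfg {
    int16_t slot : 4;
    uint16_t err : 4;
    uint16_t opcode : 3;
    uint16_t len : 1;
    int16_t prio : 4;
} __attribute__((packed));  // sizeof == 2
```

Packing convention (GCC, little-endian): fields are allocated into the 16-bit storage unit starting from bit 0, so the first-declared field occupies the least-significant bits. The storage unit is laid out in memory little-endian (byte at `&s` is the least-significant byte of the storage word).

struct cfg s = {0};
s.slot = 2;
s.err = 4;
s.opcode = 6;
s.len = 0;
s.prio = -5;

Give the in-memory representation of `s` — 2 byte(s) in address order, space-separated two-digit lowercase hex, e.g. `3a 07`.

[0+:4] slot=2 & 0xf = 0x2; word=0x0002
[4+:4] err=4 & 0xf = 0x4; word=0x0042
[8+:3] opcode=6 & 0x7 = 0x6; word=0x0642
[11+:1] len=0 & 0x1 = 0x0; word=0x0642
[12+:4] prio=-5 & 0xf = 0xb; word=0xb642
word = 0xb642 → little-endian bytes:
  [0]=0x42  [1]=0xb6

42 b6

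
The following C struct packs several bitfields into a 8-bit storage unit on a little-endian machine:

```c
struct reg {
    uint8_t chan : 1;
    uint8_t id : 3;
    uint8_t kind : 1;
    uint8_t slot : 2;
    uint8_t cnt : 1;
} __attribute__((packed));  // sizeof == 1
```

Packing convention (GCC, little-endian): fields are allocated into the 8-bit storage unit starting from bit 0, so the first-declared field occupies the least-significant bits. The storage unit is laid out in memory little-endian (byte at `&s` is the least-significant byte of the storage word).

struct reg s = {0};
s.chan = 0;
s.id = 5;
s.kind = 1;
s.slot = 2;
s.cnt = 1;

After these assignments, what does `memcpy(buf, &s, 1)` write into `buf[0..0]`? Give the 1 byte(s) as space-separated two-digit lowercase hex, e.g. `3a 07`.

chan:1 = 0 → 0x0 << 0 → word 0x00
id:3 = 5 → 0x5 << 1 → word 0x0a
kind:1 = 1 → 0x1 << 4 → word 0x1a
slot:2 = 2 → 0x2 << 5 → word 0x5a
cnt:1 = 1 → 0x1 << 7 → word 0xda
word = 0xda → little-endian bytes:
  [0]=0xda

da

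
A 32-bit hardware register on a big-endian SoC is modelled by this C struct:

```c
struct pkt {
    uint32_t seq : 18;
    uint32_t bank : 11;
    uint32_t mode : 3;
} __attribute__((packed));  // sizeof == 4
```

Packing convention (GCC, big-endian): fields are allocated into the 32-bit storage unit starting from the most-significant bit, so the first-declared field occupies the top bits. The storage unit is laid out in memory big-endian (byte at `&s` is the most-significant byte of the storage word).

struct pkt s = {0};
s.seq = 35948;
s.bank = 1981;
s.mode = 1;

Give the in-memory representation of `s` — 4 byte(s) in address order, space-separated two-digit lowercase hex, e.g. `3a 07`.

seq:18 = 35948 → 0x8c6c << 14 → word 0x231b0000
bank:11 = 1981 → 0x7bd << 3 → word 0x231b3de8
mode:3 = 1 → 0x1 << 0 → word 0x231b3de9
word = 0x231b3de9 → big-endian bytes:
  [0]=0x23  [1]=0x1b  [2]=0x3d  [3]=0xe9

23 1b 3d e9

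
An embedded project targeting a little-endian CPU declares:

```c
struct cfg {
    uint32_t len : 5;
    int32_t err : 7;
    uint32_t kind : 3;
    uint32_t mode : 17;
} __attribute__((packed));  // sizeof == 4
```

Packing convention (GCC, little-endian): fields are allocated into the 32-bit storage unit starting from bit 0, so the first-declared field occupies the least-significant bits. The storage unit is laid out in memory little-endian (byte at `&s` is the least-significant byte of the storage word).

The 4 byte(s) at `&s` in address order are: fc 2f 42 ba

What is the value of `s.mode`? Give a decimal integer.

[0]=0xfc [1]=0x2f [2]=0x42 [3]=0xba (little-endian) → word 0xba422ffc
len [0+:5] = (word>>0) & 0x1f = 28
err [5+:7] = (word>>5) & 0x7f = 127
kind [12+:3] = (word>>12) & 0x7 = 2
mode [15+:17] = (word>>15) & 0x1ffff = 95364  ←

95364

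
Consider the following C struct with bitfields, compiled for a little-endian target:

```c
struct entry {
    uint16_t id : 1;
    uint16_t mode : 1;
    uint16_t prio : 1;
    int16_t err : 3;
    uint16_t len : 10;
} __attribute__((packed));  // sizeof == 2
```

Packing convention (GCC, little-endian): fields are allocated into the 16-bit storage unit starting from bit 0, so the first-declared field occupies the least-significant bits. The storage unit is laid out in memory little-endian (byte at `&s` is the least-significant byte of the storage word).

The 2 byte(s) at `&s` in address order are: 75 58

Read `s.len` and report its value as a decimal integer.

353

[0]=0x75 [1]=0x58 (little-endian) → word 0x5875
id [0+:1] = (word>>0) & 0x1 = 1
mode [1+:1] = (word>>1) & 0x1 = 0
prio [2+:1] = (word>>2) & 0x1 = 1
err [3+:3] = (word>>3) & 0x7 = 6
len [6+:10] = (word>>6) & 0x3ff = 353  ←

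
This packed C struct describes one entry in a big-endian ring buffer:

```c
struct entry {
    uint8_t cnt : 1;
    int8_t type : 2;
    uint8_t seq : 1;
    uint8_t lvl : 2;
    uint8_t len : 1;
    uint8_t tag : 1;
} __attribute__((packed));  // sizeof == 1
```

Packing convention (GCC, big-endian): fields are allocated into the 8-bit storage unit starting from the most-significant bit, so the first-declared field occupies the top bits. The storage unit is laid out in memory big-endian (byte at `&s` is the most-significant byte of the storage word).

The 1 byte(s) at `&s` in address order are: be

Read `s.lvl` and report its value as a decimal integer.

[0]=0xbe (big-endian) → word 0xbe
cnt:1 @ bit 7 → (0xbe>>7)&0x1 = 0x1
type:2 @ bit 5 → (0xbe>>5)&0x3 = 0x1
seq:1 @ bit 4 → (0xbe>>4)&0x1 = 0x1
lvl:2 @ bit 2 → (0xbe>>2)&0x3 = 0x3  ←
len:1 @ bit 1 → (0xbe>>1)&0x1 = 0x1
tag:1 @ bit 0 → (0xbe>>0)&0x1 = 0x0

3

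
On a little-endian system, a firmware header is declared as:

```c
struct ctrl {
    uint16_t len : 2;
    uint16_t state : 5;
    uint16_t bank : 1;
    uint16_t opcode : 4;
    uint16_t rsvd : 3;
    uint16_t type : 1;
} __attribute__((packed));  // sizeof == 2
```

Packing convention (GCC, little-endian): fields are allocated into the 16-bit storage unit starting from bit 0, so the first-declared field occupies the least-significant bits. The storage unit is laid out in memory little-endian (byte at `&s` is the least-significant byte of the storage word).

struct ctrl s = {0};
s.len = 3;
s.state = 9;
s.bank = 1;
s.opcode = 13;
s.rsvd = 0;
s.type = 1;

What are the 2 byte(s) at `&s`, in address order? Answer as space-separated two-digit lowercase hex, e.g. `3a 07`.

len:2 = 3 → 0x3 << 0 → word 0x0003
state:5 = 9 → 0x9 << 2 → word 0x0027
bank:1 = 1 → 0x1 << 7 → word 0x00a7
opcode:4 = 13 → 0xd << 8 → word 0x0da7
rsvd:3 = 0 → 0x0 << 12 → word 0x0da7
type:1 = 1 → 0x1 << 15 → word 0x8da7
word = 0x8da7 → little-endian bytes:
  [0]=0xa7  [1]=0x8d

a7 8d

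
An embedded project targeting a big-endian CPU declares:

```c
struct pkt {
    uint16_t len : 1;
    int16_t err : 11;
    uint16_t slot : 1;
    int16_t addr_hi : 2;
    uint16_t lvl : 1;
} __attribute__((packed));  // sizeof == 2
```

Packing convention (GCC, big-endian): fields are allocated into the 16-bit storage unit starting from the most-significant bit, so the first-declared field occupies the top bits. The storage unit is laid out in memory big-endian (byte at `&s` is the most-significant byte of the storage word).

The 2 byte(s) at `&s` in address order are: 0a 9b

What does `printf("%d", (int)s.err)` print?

169

[0]=0x0a [1]=0x9b (big-endian) → word 0x0a9b
len [15+:1] = (word>>15) & 0x1 = 0
err [4+:11] = (word>>4) & 0x7ff = 169  ←
slot [3+:1] = (word>>3) & 0x1 = 1
addr_hi [1+:2] = (word>>1) & 0x3 = 1
lvl [0+:1] = (word>>0) & 0x1 = 1
err signed 11b, MSB=0: value = 169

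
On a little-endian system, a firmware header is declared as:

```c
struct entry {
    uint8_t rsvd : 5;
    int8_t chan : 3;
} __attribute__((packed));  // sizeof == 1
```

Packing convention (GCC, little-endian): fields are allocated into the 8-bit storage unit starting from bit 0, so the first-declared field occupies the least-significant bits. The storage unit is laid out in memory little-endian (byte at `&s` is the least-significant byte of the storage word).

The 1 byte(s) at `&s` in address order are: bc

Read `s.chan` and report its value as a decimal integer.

[0]=0xbc (little-endian) → word 0xbc
rsvd:5 @ bit 0 → (0xbc>>0)&0x1f = 0x1c
chan:3 @ bit 5 → (0xbc>>5)&0x7 = 0x5  ←
chan signed 3b, MSB=1: 5 - 8 = -3

-3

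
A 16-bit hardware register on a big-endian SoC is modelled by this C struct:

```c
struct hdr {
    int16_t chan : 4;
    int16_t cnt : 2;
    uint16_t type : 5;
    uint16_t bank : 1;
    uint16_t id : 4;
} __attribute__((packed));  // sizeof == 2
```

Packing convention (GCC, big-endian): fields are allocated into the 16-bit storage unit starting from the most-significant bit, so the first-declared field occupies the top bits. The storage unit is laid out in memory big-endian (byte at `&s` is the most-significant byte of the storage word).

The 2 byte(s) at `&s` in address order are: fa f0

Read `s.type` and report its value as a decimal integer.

23

[0]=0xfa [1]=0xf0 (big-endian) → word 0xfaf0
chan:4 @ bit 12 → (0xfaf0>>12)&0xf = 0xf
cnt:2 @ bit 10 → (0xfaf0>>10)&0x3 = 0x2
type:5 @ bit 5 → (0xfaf0>>5)&0x1f = 0x17  ←
bank:1 @ bit 4 → (0xfaf0>>4)&0x1 = 0x1
id:4 @ bit 0 → (0xfaf0>>0)&0xf = 0x0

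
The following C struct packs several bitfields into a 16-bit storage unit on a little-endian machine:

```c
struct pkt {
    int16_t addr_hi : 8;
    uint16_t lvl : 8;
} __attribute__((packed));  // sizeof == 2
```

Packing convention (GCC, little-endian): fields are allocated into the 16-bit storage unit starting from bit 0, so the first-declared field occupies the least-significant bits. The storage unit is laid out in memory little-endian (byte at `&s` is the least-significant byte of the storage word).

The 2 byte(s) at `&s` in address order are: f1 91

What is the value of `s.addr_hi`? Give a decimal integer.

-15

[0]=0xf1 [1]=0x91 (little-endian) → word 0x91f1
addr_hi [0+:8] = (word>>0) & 0xff = 241  ←
lvl [8+:8] = (word>>8) & 0xff = 145
addr_hi signed 8b, MSB=1: 241 - 256 = -15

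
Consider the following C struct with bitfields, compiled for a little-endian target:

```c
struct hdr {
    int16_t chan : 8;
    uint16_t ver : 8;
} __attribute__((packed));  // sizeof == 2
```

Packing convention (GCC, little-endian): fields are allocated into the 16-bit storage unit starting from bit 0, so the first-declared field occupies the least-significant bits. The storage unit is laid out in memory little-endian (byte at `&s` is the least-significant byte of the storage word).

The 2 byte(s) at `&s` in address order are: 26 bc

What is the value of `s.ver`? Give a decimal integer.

188

[0]=0x26 [1]=0xbc (little-endian) → word 0xbc26
chan:8 @ bit 0 → (0xbc26>>0)&0xff = 0x26
ver:8 @ bit 8 → (0xbc26>>8)&0xff = 0xbc  ←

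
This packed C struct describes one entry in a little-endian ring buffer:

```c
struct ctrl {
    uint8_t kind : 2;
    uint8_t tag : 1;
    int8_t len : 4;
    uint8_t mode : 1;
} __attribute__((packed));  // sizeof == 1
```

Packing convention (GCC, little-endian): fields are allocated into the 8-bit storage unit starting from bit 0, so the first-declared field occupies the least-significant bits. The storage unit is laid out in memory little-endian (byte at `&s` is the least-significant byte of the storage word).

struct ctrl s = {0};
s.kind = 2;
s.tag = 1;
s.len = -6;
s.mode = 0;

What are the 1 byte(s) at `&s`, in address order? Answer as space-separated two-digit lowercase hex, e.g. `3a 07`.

56

kind:2 = 2 → 0x2 << 0 → word 0x02
tag:1 = 1 → 0x1 << 2 → word 0x06
len:4 = -6 → 0xa << 3 → word 0x56
mode:1 = 0 → 0x0 << 7 → word 0x56
word = 0x56 → little-endian bytes:
  [0]=0x56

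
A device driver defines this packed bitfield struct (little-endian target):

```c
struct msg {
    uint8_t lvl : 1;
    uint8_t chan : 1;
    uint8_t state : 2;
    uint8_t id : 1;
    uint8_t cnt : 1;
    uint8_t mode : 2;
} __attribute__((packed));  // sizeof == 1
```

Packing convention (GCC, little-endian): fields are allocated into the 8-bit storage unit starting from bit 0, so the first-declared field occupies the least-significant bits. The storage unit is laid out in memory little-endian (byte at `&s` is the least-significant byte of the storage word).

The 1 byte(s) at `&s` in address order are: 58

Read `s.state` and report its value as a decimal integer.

[0]=0x58 (little-endian) → word 0x58
lvl [0+:1] = (word>>0) & 0x1 = 0
chan [1+:1] = (word>>1) & 0x1 = 0
state [2+:2] = (word>>2) & 0x3 = 2  ←
id [4+:1] = (word>>4) & 0x1 = 1
cnt [5+:1] = (word>>5) & 0x1 = 0
mode [6+:2] = (word>>6) & 0x3 = 1

2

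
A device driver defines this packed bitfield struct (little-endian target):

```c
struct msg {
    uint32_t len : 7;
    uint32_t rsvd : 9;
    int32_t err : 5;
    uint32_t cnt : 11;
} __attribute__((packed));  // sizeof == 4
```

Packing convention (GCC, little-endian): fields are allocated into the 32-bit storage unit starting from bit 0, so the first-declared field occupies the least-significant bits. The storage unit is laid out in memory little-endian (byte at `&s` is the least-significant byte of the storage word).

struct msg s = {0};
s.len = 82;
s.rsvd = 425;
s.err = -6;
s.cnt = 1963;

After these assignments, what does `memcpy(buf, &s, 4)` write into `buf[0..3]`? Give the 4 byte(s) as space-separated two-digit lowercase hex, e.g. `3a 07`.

d2 d4 7a f5

len (7b) val=82 bits=0x52 at bit 0: 0x00000052
rsvd (9b) val=425 bits=0x1a9 at bit 7: 0x0000d4d2
err (5b) val=-6 bits=0x1a at bit 16: 0x001ad4d2
cnt (11b) val=1963 bits=0x7ab at bit 21: 0xf57ad4d2
word = 0xf57ad4d2 → little-endian bytes:
  [0]=0xd2  [1]=0xd4  [2]=0x7a  [3]=0xf5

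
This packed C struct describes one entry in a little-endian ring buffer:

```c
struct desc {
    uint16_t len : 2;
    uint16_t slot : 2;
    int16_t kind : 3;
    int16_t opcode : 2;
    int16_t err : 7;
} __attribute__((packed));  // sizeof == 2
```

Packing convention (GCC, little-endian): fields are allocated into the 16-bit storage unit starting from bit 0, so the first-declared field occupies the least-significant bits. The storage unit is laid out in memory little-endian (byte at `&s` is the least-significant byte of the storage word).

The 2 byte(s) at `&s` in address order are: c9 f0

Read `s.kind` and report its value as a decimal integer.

-4

[0]=0xc9 [1]=0xf0 (little-endian) → word 0xf0c9
len [0+:2] = (word>>0) & 0x3 = 1
slot [2+:2] = (word>>2) & 0x3 = 2
kind [4+:3] = (word>>4) & 0x7 = 4  ←
opcode [7+:2] = (word>>7) & 0x3 = 1
err [9+:7] = (word>>9) & 0x7f = 120
kind signed 3b, MSB=1: 4 - 8 = -4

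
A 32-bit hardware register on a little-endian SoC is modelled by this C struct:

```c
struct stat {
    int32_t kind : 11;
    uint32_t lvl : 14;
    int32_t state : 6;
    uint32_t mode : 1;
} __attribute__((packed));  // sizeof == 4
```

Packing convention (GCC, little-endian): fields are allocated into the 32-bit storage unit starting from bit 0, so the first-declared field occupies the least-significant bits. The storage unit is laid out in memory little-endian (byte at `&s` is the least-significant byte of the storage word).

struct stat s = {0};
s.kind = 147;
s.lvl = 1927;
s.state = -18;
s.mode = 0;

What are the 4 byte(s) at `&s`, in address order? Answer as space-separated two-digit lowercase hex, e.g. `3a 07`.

93 38 3c 5c

kind:11 = 147 → 0x93 << 0 → word 0x00000093
lvl:14 = 1927 → 0x787 << 11 → word 0x003c3893
state:6 = -18 → 0x2e << 25 → word 0x5c3c3893
mode:1 = 0 → 0x0 << 31 → word 0x5c3c3893
word = 0x5c3c3893 → little-endian bytes:
  [0]=0x93  [1]=0x38  [2]=0x3c  [3]=0x5c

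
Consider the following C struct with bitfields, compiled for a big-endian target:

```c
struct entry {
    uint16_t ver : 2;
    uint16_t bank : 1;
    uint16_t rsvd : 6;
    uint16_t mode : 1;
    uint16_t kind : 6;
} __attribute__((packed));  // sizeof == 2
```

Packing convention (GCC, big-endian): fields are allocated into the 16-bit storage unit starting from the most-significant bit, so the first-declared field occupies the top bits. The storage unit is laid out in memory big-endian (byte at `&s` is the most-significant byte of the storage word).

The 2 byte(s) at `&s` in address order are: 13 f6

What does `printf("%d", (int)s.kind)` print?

54

[0]=0x13 [1]=0xf6 (big-endian) → word 0x13f6
ver [14+:2] = (word>>14) & 0x3 = 0
bank [13+:1] = (word>>13) & 0x1 = 0
rsvd [7+:6] = (word>>7) & 0x3f = 39
mode [6+:1] = (word>>6) & 0x1 = 1
kind [0+:6] = (word>>0) & 0x3f = 54  ←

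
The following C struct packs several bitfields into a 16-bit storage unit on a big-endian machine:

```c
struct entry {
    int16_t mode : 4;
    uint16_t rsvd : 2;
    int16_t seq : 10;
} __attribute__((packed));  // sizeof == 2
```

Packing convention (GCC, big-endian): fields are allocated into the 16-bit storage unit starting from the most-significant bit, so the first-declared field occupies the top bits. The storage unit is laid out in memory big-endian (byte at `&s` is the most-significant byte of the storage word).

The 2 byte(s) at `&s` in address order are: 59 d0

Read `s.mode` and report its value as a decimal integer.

5

[0]=0x59 [1]=0xd0 (big-endian) → word 0x59d0
mode [12+:4] = (word>>12) & 0xf = 5  ←
rsvd [10+:2] = (word>>10) & 0x3 = 2
seq [0+:10] = (word>>0) & 0x3ff = 464
mode signed 4b, MSB=0: value = 5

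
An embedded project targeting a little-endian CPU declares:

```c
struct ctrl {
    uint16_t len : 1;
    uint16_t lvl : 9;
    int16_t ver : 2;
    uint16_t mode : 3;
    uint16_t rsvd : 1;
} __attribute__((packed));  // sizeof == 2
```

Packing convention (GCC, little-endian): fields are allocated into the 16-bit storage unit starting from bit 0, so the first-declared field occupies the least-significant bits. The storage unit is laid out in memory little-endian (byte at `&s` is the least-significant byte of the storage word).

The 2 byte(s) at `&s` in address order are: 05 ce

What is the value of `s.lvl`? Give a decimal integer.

[0]=0x05 [1]=0xce (little-endian) → word 0xce05
len [0+:1] = (word>>0) & 0x1 = 1
lvl [1+:9] = (word>>1) & 0x1ff = 258  ←
ver [10+:2] = (word>>10) & 0x3 = 3
mode [12+:3] = (word>>12) & 0x7 = 4
rsvd [15+:1] = (word>>15) & 0x1 = 1

258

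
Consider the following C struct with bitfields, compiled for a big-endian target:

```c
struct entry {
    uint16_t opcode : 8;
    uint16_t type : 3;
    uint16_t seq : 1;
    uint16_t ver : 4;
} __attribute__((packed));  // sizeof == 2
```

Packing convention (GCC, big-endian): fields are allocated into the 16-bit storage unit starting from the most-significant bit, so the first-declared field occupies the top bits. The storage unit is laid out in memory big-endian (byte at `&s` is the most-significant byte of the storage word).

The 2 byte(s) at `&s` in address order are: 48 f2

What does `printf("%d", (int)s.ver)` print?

[0]=0x48 [1]=0xf2 (big-endian) → word 0x48f2
opcode [8+:8] = (word>>8) & 0xff = 72
type [5+:3] = (word>>5) & 0x7 = 7
seq [4+:1] = (word>>4) & 0x1 = 1
ver [0+:4] = (word>>0) & 0xf = 2  ←

2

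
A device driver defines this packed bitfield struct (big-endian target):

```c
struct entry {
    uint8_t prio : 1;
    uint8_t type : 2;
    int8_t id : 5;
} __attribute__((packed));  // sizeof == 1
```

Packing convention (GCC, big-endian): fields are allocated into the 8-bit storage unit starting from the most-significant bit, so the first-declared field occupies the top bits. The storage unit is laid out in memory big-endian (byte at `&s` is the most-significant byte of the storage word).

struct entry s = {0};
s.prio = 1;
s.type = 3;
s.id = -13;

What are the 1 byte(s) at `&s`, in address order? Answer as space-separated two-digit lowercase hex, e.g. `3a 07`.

prio (1b) val=1 bits=0x1 at bit 7: 0x80
type (2b) val=3 bits=0x3 at bit 5: 0xe0
id (5b) val=-13 bits=0x13 at bit 0: 0xf3
word = 0xf3 → big-endian bytes:
  [0]=0xf3

f3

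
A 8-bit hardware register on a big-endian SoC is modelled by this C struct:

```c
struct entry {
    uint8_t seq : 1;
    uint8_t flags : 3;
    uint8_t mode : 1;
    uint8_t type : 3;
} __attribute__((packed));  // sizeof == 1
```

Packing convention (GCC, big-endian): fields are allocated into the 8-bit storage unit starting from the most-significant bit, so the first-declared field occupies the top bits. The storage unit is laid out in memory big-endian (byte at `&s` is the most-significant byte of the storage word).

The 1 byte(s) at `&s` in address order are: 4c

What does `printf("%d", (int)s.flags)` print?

[0]=0x4c (big-endian) → word 0x4c
seq:1 @ bit 7 → (0x4c>>7)&0x1 = 0x0
flags:3 @ bit 4 → (0x4c>>4)&0x7 = 0x4  ←
mode:1 @ bit 3 → (0x4c>>3)&0x1 = 0x1
type:3 @ bit 0 → (0x4c>>0)&0x7 = 0x4

4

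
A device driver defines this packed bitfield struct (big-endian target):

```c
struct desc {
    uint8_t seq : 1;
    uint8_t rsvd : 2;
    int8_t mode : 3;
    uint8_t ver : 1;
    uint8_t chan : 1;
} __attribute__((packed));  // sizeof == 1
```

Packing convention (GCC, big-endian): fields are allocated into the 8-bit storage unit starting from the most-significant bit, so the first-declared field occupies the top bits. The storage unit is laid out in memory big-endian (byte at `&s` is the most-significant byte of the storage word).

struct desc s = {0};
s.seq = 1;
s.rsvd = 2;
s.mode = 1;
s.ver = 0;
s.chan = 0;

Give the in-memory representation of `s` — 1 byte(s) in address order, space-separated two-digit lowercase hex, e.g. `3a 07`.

seq (1b) val=1 bits=0x1 at bit 7: 0x80
rsvd (2b) val=2 bits=0x2 at bit 5: 0xc0
mode (3b) val=1 bits=0x1 at bit 2: 0xc4
ver (1b) val=0 bits=0x0 at bit 1: 0xc4
chan (1b) val=0 bits=0x0 at bit 0: 0xc4
word = 0xc4 → big-endian bytes:
  [0]=0xc4

c4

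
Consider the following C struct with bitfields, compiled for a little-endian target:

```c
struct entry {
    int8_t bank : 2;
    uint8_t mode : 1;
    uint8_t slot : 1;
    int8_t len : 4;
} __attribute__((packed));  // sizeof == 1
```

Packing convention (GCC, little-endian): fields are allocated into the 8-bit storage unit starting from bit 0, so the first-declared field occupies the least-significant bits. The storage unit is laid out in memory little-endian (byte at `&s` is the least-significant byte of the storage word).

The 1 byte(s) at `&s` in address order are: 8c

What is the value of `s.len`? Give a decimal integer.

-8

[0]=0x8c (little-endian) → word 0x8c
bank [0+:2] = (word>>0) & 0x3 = 0
mode [2+:1] = (word>>2) & 0x1 = 1
slot [3+:1] = (word>>3) & 0x1 = 1
len [4+:4] = (word>>4) & 0xf = 8  ←
len signed 4b, MSB=1: 8 - 16 = -8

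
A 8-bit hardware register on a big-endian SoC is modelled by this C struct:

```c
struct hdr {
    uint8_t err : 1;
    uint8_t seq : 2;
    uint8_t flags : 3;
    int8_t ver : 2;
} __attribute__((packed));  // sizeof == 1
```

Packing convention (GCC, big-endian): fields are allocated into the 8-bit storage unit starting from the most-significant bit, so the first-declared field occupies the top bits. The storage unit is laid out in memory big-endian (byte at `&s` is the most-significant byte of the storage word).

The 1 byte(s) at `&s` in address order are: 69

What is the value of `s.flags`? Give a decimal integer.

[0]=0x69 (big-endian) → word 0x69
err [7+:1] = (word>>7) & 0x1 = 0
seq [5+:2] = (word>>5) & 0x3 = 3
flags [2+:3] = (word>>2) & 0x7 = 2  ←
ver [0+:2] = (word>>0) & 0x3 = 1

2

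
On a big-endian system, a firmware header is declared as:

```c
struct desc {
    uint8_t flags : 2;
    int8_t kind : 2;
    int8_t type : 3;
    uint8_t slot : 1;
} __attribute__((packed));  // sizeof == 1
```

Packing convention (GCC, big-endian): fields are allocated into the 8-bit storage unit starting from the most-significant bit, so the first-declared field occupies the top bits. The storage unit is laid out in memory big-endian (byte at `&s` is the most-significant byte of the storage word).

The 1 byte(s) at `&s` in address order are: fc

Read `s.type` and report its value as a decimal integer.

-2

[0]=0xfc (big-endian) → word 0xfc
flags [6+:2] = (word>>6) & 0x3 = 3
kind [4+:2] = (word>>4) & 0x3 = 3
type [1+:3] = (word>>1) & 0x7 = 6  ←
slot [0+:1] = (word>>0) & 0x1 = 0
type signed 3b, MSB=1: 6 - 8 = -2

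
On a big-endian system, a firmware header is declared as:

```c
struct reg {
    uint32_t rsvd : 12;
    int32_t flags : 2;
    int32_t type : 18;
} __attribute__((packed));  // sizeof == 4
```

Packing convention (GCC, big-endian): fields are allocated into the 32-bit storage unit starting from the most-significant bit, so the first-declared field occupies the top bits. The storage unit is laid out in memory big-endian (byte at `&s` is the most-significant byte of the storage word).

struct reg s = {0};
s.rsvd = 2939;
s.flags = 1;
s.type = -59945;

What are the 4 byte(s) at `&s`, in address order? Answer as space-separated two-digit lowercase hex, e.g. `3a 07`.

[20+:12] rsvd=2939 & 0xfff = 0xb7b; word=0xb7b00000
[18+:2] flags=1 & 0x3 = 0x1; word=0xb7b40000
[0+:18] type=-59945 & 0x3ffff = 0x315d7; word=0xb7b715d7
word = 0xb7b715d7 → big-endian bytes:
  [0]=0xb7  [1]=0xb7  [2]=0x15  [3]=0xd7

b7 b7 15 d7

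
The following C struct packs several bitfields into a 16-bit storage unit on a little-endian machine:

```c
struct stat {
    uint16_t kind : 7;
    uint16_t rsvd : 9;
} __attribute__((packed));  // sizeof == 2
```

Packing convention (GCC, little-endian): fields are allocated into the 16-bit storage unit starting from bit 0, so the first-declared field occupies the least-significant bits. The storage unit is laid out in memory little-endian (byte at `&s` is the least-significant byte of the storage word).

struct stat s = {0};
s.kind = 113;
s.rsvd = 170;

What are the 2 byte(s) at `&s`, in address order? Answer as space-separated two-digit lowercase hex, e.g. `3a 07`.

kind:7 = 113 → 0x71 << 0 → word 0x0071
rsvd:9 = 170 → 0xaa << 7 → word 0x5571
word = 0x5571 → little-endian bytes:
  [0]=0x71  [1]=0x55

71 55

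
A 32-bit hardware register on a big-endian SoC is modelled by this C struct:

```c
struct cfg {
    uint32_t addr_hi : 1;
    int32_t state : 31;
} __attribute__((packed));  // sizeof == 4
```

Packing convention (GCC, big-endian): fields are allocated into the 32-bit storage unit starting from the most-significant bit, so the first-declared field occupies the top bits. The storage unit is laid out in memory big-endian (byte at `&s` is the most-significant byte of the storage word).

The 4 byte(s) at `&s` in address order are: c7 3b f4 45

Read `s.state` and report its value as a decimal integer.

-952372155

[0]=0xc7 [1]=0x3b [2]=0xf4 [3]=0x45 (big-endian) → word 0xc73bf445
addr_hi:1 @ bit 31 → (0xc73bf445>>31)&0x1 = 0x1
state:31 @ bit 0 → (0xc73bf445>>0)&0x7fffffff = 0x473bf445  ←
state signed 31b, MSB=1: 1195111493 - 2147483648 = -952372155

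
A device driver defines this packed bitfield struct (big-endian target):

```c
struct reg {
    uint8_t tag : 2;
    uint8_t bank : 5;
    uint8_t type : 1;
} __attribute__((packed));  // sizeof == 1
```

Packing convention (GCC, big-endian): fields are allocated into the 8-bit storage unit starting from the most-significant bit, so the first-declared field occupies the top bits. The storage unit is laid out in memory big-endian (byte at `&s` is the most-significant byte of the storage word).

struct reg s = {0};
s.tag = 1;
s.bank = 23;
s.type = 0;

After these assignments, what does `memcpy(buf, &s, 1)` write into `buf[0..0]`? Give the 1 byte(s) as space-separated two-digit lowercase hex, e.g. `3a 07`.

tag:2 = 1 → 0x1 << 6 → word 0x40
bank:5 = 23 → 0x17 << 1 → word 0x6e
type:1 = 0 → 0x0 << 0 → word 0x6e
word = 0x6e → big-endian bytes:
  [0]=0x6e

6e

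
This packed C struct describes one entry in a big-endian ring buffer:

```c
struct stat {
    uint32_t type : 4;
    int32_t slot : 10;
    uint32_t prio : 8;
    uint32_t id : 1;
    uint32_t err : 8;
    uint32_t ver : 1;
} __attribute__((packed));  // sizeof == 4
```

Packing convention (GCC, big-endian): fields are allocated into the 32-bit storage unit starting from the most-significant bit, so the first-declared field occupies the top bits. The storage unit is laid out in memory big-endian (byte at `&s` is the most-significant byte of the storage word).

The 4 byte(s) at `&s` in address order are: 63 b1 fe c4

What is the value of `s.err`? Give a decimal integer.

98

[0]=0x63 [1]=0xb1 [2]=0xfe [3]=0xc4 (big-endian) → word 0x63b1fec4
type:4 @ bit 28 → (0x63b1fec4>>28)&0xf = 0x6
slot:10 @ bit 18 → (0x63b1fec4>>18)&0x3ff = 0xec
prio:8 @ bit 10 → (0x63b1fec4>>10)&0xff = 0x7f
id:1 @ bit 9 → (0x63b1fec4>>9)&0x1 = 0x1
err:8 @ bit 1 → (0x63b1fec4>>1)&0xff = 0x62  ←
ver:1 @ bit 0 → (0x63b1fec4>>0)&0x1 = 0x0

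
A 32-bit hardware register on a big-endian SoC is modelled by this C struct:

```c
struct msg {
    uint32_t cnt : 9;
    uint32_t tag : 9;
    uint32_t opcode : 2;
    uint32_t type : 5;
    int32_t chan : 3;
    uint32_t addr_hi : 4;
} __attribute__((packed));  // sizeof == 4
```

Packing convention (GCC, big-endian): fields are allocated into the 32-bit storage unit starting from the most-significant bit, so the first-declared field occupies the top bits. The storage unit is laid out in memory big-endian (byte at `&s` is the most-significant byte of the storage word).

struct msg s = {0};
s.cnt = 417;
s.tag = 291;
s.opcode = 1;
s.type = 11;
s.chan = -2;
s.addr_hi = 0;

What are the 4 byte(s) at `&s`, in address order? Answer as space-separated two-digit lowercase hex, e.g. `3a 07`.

d0 c8 d5 e0

[23+:9] cnt=417 & 0x1ff = 0x1a1; word=0xd0800000
[14+:9] tag=291 & 0x1ff = 0x123; word=0xd0c8c000
[12+:2] opcode=1 & 0x3 = 0x1; word=0xd0c8d000
[7+:5] type=11 & 0x1f = 0xb; word=0xd0c8d580
[4+:3] chan=-2 & 0x7 = 0x6; word=0xd0c8d5e0
[0+:4] addr_hi=0 & 0xf = 0x0; word=0xd0c8d5e0
word = 0xd0c8d5e0 → big-endian bytes:
  [0]=0xd0  [1]=0xc8  [2]=0xd5  [3]=0xe0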